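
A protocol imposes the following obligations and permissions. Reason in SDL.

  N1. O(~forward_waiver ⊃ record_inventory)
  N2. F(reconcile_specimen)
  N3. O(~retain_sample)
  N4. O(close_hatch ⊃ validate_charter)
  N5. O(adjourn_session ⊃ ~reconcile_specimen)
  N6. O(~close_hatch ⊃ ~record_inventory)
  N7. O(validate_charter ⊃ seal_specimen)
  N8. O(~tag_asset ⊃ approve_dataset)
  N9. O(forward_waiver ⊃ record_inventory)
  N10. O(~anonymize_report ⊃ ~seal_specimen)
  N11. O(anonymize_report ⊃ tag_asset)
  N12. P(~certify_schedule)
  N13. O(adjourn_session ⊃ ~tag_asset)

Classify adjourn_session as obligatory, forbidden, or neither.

Forbidden

By case analysis on ~forward_waiver: premise 1 gives O(~forward_waiver ⊃ record_inventory) and premise 9 gives O(forward_waiver ⊃ record_inventory), so O(record_inventory) either way.
Premise 6 is O(~close_hatch ⊃ ~record_inventory); contrapositively O(record_inventory ⊃ close_hatch). Since O(record_inventory) holds, K gives O(close_hatch).
With premise 4, O(close_hatch ⊃ validate_charter), the K-axiom yields O(validate_charter).
Applying K to premise 7 (O(validate_charter ⊃ seal_specimen)) and O(validate_charter) yields O(seal_specimen).
The contrapositive of premise 10 (O(~anonymize_report ⊃ ~seal_specimen)) is O(seal_specimen ⊃ anonymize_report), and O(seal_specimen) is already established, so O(anonymize_report).
Premise 11 is O(anonymize_report ⊃ tag_asset); since O(anonymize_report), deontic closure gives O(tag_asset).
Premise 13 is O(adjourn_session ⊃ ~tag_asset); contrapositively O(tag_asset ⊃ ~adjourn_session). Since O(tag_asset) holds, K gives O(~adjourn_session).
Premises 2, 3, 5, 8, 12 do not contribute to this derivation.
Thus O(~adjourn_session), which is F(adjourn_session): adjourn_session is forbidden.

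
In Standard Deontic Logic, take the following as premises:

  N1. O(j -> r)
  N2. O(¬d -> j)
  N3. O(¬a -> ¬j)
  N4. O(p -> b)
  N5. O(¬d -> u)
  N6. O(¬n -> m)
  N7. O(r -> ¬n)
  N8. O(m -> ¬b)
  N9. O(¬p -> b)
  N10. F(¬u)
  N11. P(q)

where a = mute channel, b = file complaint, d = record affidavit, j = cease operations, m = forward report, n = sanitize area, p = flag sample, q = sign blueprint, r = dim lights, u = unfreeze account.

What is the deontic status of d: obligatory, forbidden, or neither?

Premises 9 and 4 are O(¬p -> b) and O(p -> b); every ideal world satisfies ¬p or p, so in either case b holds — hence O(b).
Premise 8 is O(m -> ¬b); contrapositively O(b -> ¬m). Since O(b) holds, K gives O(¬m).
Premise 6, O(¬n -> m), contraposes to O(¬m -> n); with O(¬m) we get O(n).
The contrapositive of premise 7 (O(r -> ¬n)) is O(n -> ¬r), and O(n) is already established, so O(¬r).
Premise 1, O(j -> r), contraposes to O(¬r -> ¬j); with O(¬r) we get O(¬j).
The contrapositive of premise 2 (O(¬d -> j)) is O(¬j -> d), and O(¬j) is already established, so O(d).
Premises 3, 5, 10, 11 do not contribute to this derivation.
Hence d is obligatory.

Obligatory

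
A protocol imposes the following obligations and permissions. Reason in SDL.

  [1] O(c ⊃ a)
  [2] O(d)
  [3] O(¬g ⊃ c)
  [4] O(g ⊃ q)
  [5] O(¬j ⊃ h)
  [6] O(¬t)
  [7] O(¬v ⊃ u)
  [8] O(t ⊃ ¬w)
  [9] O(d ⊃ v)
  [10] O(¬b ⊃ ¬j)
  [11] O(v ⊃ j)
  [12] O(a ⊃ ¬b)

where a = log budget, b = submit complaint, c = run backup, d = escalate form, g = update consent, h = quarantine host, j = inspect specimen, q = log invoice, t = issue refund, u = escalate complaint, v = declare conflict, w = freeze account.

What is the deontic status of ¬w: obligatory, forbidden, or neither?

Neither

Premise 8 is O(t ⊃ ¬w), but O(t) is not derivable from the premises, so it does not yield O(¬w).
No premise or chain of K-axiom applications forces O(¬w), and none forces O(w). So ¬w is neither obligatory nor forbidden under these norms.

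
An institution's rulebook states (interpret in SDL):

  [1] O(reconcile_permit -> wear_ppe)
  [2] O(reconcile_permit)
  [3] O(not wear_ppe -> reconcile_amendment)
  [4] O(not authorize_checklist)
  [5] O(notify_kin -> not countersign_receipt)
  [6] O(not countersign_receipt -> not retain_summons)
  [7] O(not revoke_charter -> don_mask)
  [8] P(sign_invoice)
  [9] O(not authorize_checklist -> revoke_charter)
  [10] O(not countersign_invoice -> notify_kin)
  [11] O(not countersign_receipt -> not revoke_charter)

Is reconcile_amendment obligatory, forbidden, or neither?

Premise 3 is O(not wear_ppe -> reconcile_amendment), but O(not wear_ppe) is not derivable from the premises, so it does not yield O(reconcile_amendment).
No premise or chain of K-axiom applications forces O(reconcile_amendment), and none forces O(not reconcile_amendment). So reconcile_amendment is neither obligatory nor forbidden under these norms.

Neither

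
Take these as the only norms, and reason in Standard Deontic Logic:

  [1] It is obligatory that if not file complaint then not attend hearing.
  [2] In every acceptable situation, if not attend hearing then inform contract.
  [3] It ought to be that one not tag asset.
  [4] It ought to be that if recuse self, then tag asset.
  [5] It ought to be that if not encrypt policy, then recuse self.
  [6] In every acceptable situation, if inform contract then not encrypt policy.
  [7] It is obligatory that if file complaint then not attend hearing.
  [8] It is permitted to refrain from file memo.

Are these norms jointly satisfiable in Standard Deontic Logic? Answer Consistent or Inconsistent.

Premises 1 and 7 are O(¬file_complaint → ¬attend_hearing) and O(file_complaint → ¬attend_hearing); every ideal world satisfies ¬file_complaint or file_complaint, so in either case ¬attend_hearing holds — hence O(¬attend_hearing).
Applying K to premise 2 (O(¬attend_hearing → inform_contract)) and O(¬attend_hearing) yields O(inform_contract).
With premise 6, O(inform_contract → ¬encrypt_policy), the K-axiom yields O(¬encrypt_policy).
Applying K to premise 5 (O(¬encrypt_policy → recuse_self)) and O(¬encrypt_policy) yields O(recuse_self).
Premise 4 is O(recuse_self → tag_asset); since O(recuse_self), deontic closure gives O(tag_asset).
However, premise 3 gives O(¬tag_asset).
We now have both O(tag_asset) and O(¬tag_asset) — tag_asset is simultaneously obligatory and forbidden, violating the D-axiom.

Inconsistent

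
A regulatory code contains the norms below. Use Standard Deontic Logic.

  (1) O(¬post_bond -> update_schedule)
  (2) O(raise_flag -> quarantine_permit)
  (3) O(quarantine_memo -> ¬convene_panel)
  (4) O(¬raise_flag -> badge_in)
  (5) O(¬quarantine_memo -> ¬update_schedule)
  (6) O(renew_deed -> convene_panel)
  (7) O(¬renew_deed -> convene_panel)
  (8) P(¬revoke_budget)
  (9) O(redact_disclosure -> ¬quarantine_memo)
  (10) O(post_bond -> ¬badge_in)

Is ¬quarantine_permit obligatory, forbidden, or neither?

Premises 7 and 6 are O(¬renew_deed -> convene_panel) and O(renew_deed -> convene_panel); every ideal world satisfies ¬renew_deed or renew_deed, so in either case convene_panel holds — hence O(convene_panel).
Premise 3, O(quarantine_memo -> ¬convene_panel), contraposes to O(convene_panel -> ¬quarantine_memo); with O(convene_panel) we get O(¬quarantine_memo).
Applying K to premise 5 (O(¬quarantine_memo -> ¬update_schedule)) and O(¬quarantine_memo) yields O(¬update_schedule).
Premise 1 is O(¬post_bond -> update_schedule); contrapositively O(¬update_schedule -> post_bond). Since O(¬update_schedule) holds, K gives O(post_bond).
Premise 10 is O(post_bond -> ¬badge_in); since O(post_bond), deontic closure gives O(¬badge_in).
Premise 4, O(¬raise_flag -> badge_in), contraposes to O(¬badge_in -> raise_flag); with O(¬badge_in) we get O(raise_flag).
With premise 2, O(raise_flag -> quarantine_permit), the K-axiom yields O(quarantine_permit).
Premises 8, 9 do not contribute to this derivation.
Thus O(quarantine_permit), which is F(¬quarantine_permit): ¬quarantine_permit is forbidden.

Forbidden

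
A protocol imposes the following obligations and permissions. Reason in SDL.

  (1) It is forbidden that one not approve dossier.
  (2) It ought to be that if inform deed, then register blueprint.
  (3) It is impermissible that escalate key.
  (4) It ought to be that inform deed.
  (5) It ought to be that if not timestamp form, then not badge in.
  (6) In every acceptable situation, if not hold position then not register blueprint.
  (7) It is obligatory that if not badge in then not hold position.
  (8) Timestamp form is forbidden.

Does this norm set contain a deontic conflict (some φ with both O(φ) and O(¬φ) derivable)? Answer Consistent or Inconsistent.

Inconsistent

From premise 4 we have O(inform_deed).
Premise 2 is O(inform_deed → register_blueprint); since O(inform_deed), deontic closure gives O(register_blueprint).
Premise 6, O(¬hold_position → ¬register_blueprint), contraposes to O(register_blueprint → hold_position); with O(register_blueprint) we get O(hold_position).
The contrapositive of premise 7 (O(¬badge_in → ¬hold_position)) is O(hold_position → badge_in), and O(hold_position) is already established, so O(badge_in).
Premise 5, O(¬timestamp_form → ¬badge_in), contraposes to O(badge_in → timestamp_form); with O(badge_in) we get O(timestamp_form).
Yet premise 8 is F(timestamp_form), i.e. O(¬timestamp_form).
We now have both O(timestamp_form) and O(¬timestamp_form) — timestamp_form is simultaneously obligatory and forbidden, violating the D-axiom.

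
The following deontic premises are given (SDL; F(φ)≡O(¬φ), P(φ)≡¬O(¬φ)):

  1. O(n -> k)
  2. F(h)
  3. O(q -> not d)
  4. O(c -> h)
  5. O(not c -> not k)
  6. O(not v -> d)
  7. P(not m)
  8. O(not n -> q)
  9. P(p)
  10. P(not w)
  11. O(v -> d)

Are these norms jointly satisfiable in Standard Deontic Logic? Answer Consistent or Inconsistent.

Inconsistent

Premises 11 and 6 are O(v -> d) and O(not v -> d); every ideal world satisfies v or not v, so in either case d holds — hence O(d).
Premise 3, O(q -> not d), contraposes to O(d -> not q); with O(d) we get O(not q).
Premise 8, O(not n -> q), contraposes to O(not q -> n); with O(not q) we get O(n).
Applying K to premise 1 (O(n -> k)) and O(n) yields O(k).
Premise 5 is O(not c -> not k); contrapositively O(k -> c). Since O(k) holds, K gives O(c).
From O(c) and premise 4, O(c -> h), we obtain O(h).
Yet premise 2 is F(h), i.e. O(not h).
We now have both O(h) and O(not h) — h is simultaneously obligatory and forbidden, violating the D-axiom.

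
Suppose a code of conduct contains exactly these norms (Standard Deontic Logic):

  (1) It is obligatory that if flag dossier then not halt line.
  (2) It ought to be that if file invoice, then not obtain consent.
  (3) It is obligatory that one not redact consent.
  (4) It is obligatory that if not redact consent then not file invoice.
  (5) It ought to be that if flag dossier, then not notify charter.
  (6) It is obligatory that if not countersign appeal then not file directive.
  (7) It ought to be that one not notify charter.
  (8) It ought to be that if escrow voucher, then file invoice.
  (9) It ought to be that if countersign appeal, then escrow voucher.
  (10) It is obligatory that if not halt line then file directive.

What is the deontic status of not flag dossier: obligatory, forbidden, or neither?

From premise 3 we have O(¬redact_consent).
Applying K to premise 4 (O(¬redact_consent → ¬file_invoice)) and O(¬redact_consent) yields O(¬file_invoice).
The contrapositive of premise 8 (O(escrow_voucher → file_invoice)) is O(¬file_invoice → ¬escrow_voucher), and O(¬file_invoice) is already established, so O(¬escrow_voucher).
The contrapositive of premise 9 (O(countersign_appeal → escrow_voucher)) is O(¬escrow_voucher → ¬countersign_appeal), and O(¬escrow_voucher) is already established, so O(¬countersign_appeal).
From O(¬countersign_appeal) and premise 6, O(¬countersign_appeal → ¬file_directive), we obtain O(¬file_directive).
Premise 10 is O(¬halt_line → file_directive); contrapositively O(¬file_directive → halt_line). Since O(¬file_directive) holds, K gives O(halt_line).
Premise 1 is O(flag_dossier → ¬halt_line); contrapositively O(halt_line → ¬flag_dossier). Since O(halt_line) holds, K gives O(¬flag_dossier).
Premises 2, 5, 7 do not contribute to this derivation.
Hence ¬flag_dossier is obligatory.

Obligatory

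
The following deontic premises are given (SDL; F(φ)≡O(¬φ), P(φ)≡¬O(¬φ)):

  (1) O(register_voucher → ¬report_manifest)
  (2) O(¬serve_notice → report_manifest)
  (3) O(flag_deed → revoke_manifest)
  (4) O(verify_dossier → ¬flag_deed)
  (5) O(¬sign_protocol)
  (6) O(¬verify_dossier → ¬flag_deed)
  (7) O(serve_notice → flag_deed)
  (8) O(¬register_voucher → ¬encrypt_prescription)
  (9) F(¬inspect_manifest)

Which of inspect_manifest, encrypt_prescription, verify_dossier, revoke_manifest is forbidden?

encrypt_prescription

Premises 6 and 4 are O(¬verify_dossier → ¬flag_deed) and O(verify_dossier → ¬flag_deed); every ideal world satisfies ¬verify_dossier or verify_dossier, so in either case ¬flag_deed holds — hence O(¬flag_deed).
Premise 7 is O(serve_notice → flag_deed); contrapositively O(¬flag_deed → ¬serve_notice). Since O(¬flag_deed) holds, K gives O(¬serve_notice).
With premise 2, O(¬serve_notice → report_manifest), the K-axiom yields O(report_manifest).
Premise 1, O(register_voucher → ¬report_manifest), contraposes to O(report_manifest → ¬register_voucher); with O(report_manifest) we get O(¬register_voucher).
Premise 8 is O(¬register_voucher → ¬encrypt_prescription); since O(¬register_voucher), deontic closure gives O(¬encrypt_prescription).
So O(¬encrypt_prescription) holds, i.e. encrypt_prescription is forbidden. None of the other listed options is forbidden under the premises.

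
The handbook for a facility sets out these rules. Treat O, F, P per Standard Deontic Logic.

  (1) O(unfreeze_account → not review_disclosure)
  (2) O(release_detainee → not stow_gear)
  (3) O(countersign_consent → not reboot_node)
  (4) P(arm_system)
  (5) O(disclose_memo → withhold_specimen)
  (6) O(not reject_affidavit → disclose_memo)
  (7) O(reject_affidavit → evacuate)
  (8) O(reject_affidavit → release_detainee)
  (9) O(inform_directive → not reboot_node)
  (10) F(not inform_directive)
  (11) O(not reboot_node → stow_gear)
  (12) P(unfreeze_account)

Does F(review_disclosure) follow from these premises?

Premise 1 is O(unfreeze_account → not review_disclosure), but O(unfreeze_account) is not derivable from the premises (the permission P(unfreeze_account) asserts only not O(not unfreeze_account), not O(unfreeze_account)), so it does not yield O(not review_disclosure).
No other premise forces O(not review_disclosure). An ideal world satisfying every premise can still have review_disclosure true, so F(review_disclosure) is not derivable.

No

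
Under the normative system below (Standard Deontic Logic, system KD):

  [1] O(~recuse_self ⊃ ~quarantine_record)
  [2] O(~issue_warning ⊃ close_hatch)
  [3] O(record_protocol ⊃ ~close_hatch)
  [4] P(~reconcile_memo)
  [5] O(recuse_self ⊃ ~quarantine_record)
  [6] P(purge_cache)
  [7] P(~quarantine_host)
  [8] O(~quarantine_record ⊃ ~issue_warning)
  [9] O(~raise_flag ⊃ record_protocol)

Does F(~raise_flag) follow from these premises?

Yes

Premises 5 and 1 cover both cases: O(recuse_self ⊃ ~quarantine_record) and O(~recuse_self ⊃ ~quarantine_record). Since recuse_self ∨ ~recuse_self is a tautology, O(~quarantine_record) follows.
From O(~quarantine_record) and premise 8, O(~quarantine_record ⊃ ~issue_warning), we obtain O(~issue_warning).
From O(~issue_warning) and premise 2, O(~issue_warning ⊃ close_hatch), we obtain O(close_hatch).
Premise 3 is O(record_protocol ⊃ ~close_hatch); contrapositively O(close_hatch ⊃ ~record_protocol). Since O(close_hatch) holds, K gives O(~record_protocol).
Premise 9 is O(~raise_flag ⊃ record_protocol); contrapositively O(~record_protocol ⊃ raise_flag). Since O(~record_protocol) holds, K gives O(raise_flag).
Premises 4, 6, 7 do not contribute to this derivation.
So O(raise_flag) holds, i.e. F(~raise_flag). The claim follows.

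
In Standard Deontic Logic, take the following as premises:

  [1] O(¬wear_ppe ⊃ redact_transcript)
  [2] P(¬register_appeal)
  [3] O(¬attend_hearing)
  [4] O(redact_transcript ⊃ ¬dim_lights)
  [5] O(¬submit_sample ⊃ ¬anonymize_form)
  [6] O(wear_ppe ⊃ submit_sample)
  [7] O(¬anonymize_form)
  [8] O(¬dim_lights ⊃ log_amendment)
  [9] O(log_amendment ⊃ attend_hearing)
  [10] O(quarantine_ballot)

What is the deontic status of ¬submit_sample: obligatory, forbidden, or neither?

Forbidden

Premise 3 states O(¬attend_hearing) outright.
Premise 9 is O(log_amendment ⊃ attend_hearing); contrapositively O(¬attend_hearing ⊃ ¬log_amendment). Since O(¬attend_hearing) holds, K gives O(¬log_amendment).
The contrapositive of premise 8 (O(¬dim_lights ⊃ log_amendment)) is O(¬log_amendment ⊃ dim_lights), and O(¬log_amendment) is already established, so O(dim_lights).
The contrapositive of premise 4 (O(redact_transcript ⊃ ¬dim_lights)) is O(dim_lights ⊃ ¬redact_transcript), and O(dim_lights) is already established, so O(¬redact_transcript).
Premise 1, O(¬wear_ppe ⊃ redact_transcript), contraposes to O(¬redact_transcript ⊃ wear_ppe); with O(¬redact_transcript) we get O(wear_ppe).
Premise 6 is O(wear_ppe ⊃ submit_sample); since O(wear_ppe), deontic closure gives O(submit_sample).
Premises 2, 5, 7, 10 do not contribute to this derivation.
Thus O(submit_sample), which is F(¬submit_sample): ¬submit_sample is forbidden.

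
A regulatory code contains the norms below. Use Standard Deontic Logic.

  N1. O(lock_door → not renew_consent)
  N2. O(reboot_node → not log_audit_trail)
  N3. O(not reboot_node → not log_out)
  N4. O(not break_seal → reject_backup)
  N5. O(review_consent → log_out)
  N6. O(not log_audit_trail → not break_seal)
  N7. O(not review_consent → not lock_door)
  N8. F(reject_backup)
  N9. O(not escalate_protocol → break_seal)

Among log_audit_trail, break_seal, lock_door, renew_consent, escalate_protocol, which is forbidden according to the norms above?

lock_door

F(reject_backup) at premise 8 means O(not reject_backup).
Premise 4, O(not break_seal → reject_backup), contraposes to O(not reject_backup → break_seal); with O(not reject_backup) we get O(break_seal).
Premise 6, O(not log_audit_trail → not break_seal), contraposes to O(break_seal → log_audit_trail); with O(break_seal) we get O(log_audit_trail).
The contrapositive of premise 2 (O(reboot_node → not log_audit_trail)) is O(log_audit_trail → not reboot_node), and O(log_audit_trail) is already established, so O(not reboot_node).
Applying K to premise 3 (O(not reboot_node → not log_out)) and O(not reboot_node) yields O(not log_out).
Premise 5 is O(review_consent → log_out); contrapositively O(not log_out → not review_consent). Since O(not log_out) holds, K gives O(not review_consent).
With premise 7, O(not review_consent → not lock_door), the K-axiom yields O(not lock_door).
So O(not lock_door) holds, i.e. lock_door is forbidden. None of the other listed options is forbidden under the premises.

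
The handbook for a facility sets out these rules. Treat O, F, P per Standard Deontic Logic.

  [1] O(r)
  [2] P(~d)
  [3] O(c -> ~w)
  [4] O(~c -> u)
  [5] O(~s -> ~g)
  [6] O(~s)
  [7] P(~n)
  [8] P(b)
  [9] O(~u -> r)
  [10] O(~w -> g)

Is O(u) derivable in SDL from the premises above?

Yes

From premise 6 we have O(~s).
Applying K to premise 5 (O(~s -> ~g)) and O(~s) yields O(~g).
Premise 10, O(~w -> g), contraposes to O(~g -> w); with O(~g) we get O(w).
The contrapositive of premise 3 (O(c -> ~w)) is O(w -> ~c), and O(w) is already established, so O(~c).
Premise 4 is O(~c -> u); since O(~c), deontic closure gives O(u).
Premises 1, 2, 7, 8, 9 do not contribute to this derivation.
So O(u) follows.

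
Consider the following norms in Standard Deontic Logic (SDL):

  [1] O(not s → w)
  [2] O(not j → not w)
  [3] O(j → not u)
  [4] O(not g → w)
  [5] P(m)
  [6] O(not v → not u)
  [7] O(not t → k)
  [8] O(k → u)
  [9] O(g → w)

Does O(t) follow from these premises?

Yes

Premises 4 and 9 cover both cases: O(not g → w) and O(g → w). Since not g ∨ g is a tautology, O(w) follows.
The contrapositive of premise 2 (O(not j → not w)) is O(w → j), and O(w) is already established, so O(j).
Applying K to premise 3 (O(j → not u)) and O(j) yields O(not u).
The contrapositive of premise 8 (O(k → u)) is O(not u → not k), and O(not u) is already established, so O(not k).
Premise 7, O(not t → k), contraposes to O(not k → t); with O(not k) we get O(t).
Premises 1, 5, 6 do not contribute to this derivation.
So O(t) follows.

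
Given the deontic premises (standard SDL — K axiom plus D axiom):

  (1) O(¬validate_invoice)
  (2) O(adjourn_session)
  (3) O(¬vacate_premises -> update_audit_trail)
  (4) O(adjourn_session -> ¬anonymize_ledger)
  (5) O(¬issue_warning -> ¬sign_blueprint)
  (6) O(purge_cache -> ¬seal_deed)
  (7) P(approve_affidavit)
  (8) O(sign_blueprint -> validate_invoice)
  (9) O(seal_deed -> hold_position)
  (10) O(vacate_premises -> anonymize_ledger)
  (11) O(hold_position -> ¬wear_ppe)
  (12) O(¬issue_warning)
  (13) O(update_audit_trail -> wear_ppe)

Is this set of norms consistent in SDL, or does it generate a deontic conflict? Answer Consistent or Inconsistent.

Consistent

Premise 8 is O(sign_blueprint -> validate_invoice), but O(sign_blueprint) is not derivable from the premises, so it does not yield O(validate_invoice).
So O(validate_invoice) is not derivable, and the apparent clash with O(¬validate_invoice) does not arise.
A world satisfying every obligation exists (e.g. adjourn_session=true, anonymize_ledger=false, approve_affidavit=false, hold_position=false, issue_warning=false, purge_cache=false, seal_deed=false, sign_blueprint=false, update_audit_trail=true, vacate_premises=false, validate_invoice=false, wear_ppe=true); no atom is both obligatory and forbidden, so the set is consistent.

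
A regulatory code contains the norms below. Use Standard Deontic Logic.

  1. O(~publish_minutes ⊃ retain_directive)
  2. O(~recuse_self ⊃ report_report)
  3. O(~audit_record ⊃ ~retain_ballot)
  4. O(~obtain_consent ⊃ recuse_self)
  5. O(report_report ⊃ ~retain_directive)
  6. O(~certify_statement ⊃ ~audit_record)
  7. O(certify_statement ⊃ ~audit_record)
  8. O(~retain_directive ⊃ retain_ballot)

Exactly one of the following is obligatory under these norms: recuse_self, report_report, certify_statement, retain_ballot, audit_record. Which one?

recuse_self

Premises 6 and 7 are O(~certify_statement ⊃ ~audit_record) and O(certify_statement ⊃ ~audit_record); every ideal world satisfies ~certify_statement or certify_statement, so in either case ~audit_record holds — hence O(~audit_record).
Applying K to premise 3 (O(~audit_record ⊃ ~retain_ballot)) and O(~audit_record) yields O(~retain_ballot).
The contrapositive of premise 8 (O(~retain_directive ⊃ retain_ballot)) is O(~retain_ballot ⊃ retain_directive), and O(~retain_ballot) is already established, so O(retain_directive).
Premise 5 is O(report_report ⊃ ~retain_directive); contrapositively O(retain_directive ⊃ ~report_report). Since O(retain_directive) holds, K gives O(~report_report).
The contrapositive of premise 2 (O(~recuse_self ⊃ report_report)) is O(~report_report ⊃ recuse_self), and O(~report_report) is already established, so O(recuse_self).
So O(recuse_self) holds — recuse_self is obligatory. None of the other listed options is made obligatory by any chain of premises.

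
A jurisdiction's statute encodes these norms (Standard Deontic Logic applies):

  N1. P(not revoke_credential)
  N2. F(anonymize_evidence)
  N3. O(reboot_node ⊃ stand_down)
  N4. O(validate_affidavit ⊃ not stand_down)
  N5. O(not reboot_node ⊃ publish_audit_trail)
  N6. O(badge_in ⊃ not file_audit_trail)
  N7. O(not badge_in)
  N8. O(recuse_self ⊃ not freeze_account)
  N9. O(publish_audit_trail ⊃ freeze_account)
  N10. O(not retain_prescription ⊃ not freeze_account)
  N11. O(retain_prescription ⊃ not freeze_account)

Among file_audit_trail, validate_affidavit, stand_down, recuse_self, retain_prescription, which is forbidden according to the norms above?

validate_affidavit

Premises 10 and 11 are O(not retain_prescription ⊃ not freeze_account) and O(retain_prescription ⊃ not freeze_account); every ideal world satisfies not retain_prescription or retain_prescription, so in either case not freeze_account holds — hence O(not freeze_account).
Premise 9, O(publish_audit_trail ⊃ freeze_account), contraposes to O(not freeze_account ⊃ not publish_audit_trail); with O(not freeze_account) we get O(not publish_audit_trail).
Premise 5, O(not reboot_node ⊃ publish_audit_trail), contraposes to O(not publish_audit_trail ⊃ reboot_node); with O(not publish_audit_trail) we get O(reboot_node).
Applying K to premise 3 (O(reboot_node ⊃ stand_down)) and O(reboot_node) yields O(stand_down).
Premise 4, O(validate_affidavit ⊃ not stand_down), contraposes to O(stand_down ⊃ not validate_affidavit); with O(stand_down) we get O(not validate_affidavit).
So O(not validate_affidavit) holds, i.e. validate_affidavit is forbidden. None of the other listed options is forbidden under the premises.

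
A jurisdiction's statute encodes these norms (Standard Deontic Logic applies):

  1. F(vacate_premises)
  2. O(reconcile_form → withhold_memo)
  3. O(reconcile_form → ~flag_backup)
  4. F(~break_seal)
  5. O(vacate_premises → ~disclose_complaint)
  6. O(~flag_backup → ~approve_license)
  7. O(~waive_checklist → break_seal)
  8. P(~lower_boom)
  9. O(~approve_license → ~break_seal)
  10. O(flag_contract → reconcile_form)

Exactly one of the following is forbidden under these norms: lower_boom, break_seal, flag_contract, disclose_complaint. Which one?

Premise 4 is F(~break_seal), i.e. O(break_seal).
The contrapositive of premise 9 (O(~approve_license → ~break_seal)) is O(break_seal → approve_license), and O(break_seal) is already established, so O(approve_license).
The contrapositive of premise 6 (O(~flag_backup → ~approve_license)) is O(approve_license → flag_backup), and O(approve_license) is already established, so O(flag_backup).
Premise 3, O(reconcile_form → ~flag_backup), contraposes to O(flag_backup → ~reconcile_form); with O(flag_backup) we get O(~reconcile_form).
Premise 10 is O(flag_contract → reconcile_form); contrapositively O(~reconcile_form → ~flag_contract). Since O(~reconcile_form) holds, K gives O(~flag_contract).
So O(~flag_contract) holds, i.e. flag_contract is forbidden. None of the other listed options is forbidden under the premises.

flag_contract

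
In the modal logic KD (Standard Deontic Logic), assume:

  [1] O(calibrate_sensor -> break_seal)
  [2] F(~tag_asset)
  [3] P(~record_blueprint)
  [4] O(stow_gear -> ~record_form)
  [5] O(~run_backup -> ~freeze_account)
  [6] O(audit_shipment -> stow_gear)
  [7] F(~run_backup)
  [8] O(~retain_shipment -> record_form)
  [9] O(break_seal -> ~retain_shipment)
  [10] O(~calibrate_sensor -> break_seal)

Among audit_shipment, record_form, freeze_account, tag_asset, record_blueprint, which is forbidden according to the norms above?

audit_shipment

Premises 1 and 10 are O(calibrate_sensor -> break_seal) and O(~calibrate_sensor -> break_seal); every ideal world satisfies calibrate_sensor or ~calibrate_sensor, so in either case break_seal holds — hence O(break_seal).
Premise 9 is O(break_seal -> ~retain_shipment); since O(break_seal), deontic closure gives O(~retain_shipment).
Premise 8 is O(~retain_shipment -> record_form); since O(~retain_shipment), deontic closure gives O(record_form).
The contrapositive of premise 4 (O(stow_gear -> ~record_form)) is O(record_form -> ~stow_gear), and O(record_form) is already established, so O(~stow_gear).
The contrapositive of premise 6 (O(audit_shipment -> stow_gear)) is O(~stow_gear -> ~audit_shipment), and O(~stow_gear) is already established, so O(~audit_shipment).
So O(~audit_shipment) holds, i.e. audit_shipment is forbidden. None of the other listed options is forbidden under the premises.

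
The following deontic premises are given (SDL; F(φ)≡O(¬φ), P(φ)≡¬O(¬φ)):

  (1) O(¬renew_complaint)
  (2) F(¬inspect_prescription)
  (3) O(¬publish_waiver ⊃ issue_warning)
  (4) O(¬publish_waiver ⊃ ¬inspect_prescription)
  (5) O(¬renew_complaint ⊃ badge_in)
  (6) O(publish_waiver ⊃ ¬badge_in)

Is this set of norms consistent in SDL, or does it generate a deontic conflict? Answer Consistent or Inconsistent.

Premise 2 is F(¬inspect_prescription), i.e. O(inspect_prescription).
Premise 4, O(¬publish_waiver ⊃ ¬inspect_prescription), contraposes to O(inspect_prescription ⊃ publish_waiver); with O(inspect_prescription) we get O(publish_waiver).
Applying K to premise 6 (O(publish_waiver ⊃ ¬badge_in)) and O(publish_waiver) yields O(¬badge_in).
The contrapositive of premise 5 (O(¬renew_complaint ⊃ badge_in)) is O(¬badge_in ⊃ renew_complaint), and O(¬badge_in) is already established, so O(renew_complaint).
However, premise 1 gives O(¬renew_complaint).
We now have both O(renew_complaint) and O(¬renew_complaint) — renew_complaint is simultaneously obligatory and forbidden, violating the D-axiom.

Inconsistent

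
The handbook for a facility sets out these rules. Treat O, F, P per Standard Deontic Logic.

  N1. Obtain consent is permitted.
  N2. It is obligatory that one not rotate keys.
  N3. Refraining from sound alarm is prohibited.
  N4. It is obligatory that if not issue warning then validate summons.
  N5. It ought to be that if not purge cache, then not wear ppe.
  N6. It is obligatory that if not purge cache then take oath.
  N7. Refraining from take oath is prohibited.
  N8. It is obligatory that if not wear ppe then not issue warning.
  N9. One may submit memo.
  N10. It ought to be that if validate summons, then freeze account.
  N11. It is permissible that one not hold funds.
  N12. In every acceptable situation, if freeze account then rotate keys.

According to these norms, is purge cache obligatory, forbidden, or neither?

Obligatory

Premise 2 gives O(¬rotate_keys).
The contrapositive of premise 12 (O(freeze_account → rotate_keys)) is O(¬rotate_keys → ¬freeze_account), and O(¬rotate_keys) is already established, so O(¬freeze_account).
The contrapositive of premise 10 (O(validate_summons → freeze_account)) is O(¬freeze_account → ¬validate_summons), and O(¬freeze_account) is already established, so O(¬validate_summons).
Premise 4, O(¬issue_warning → validate_summons), contraposes to O(¬validate_summons → issue_warning); with O(¬validate_summons) we get O(issue_warning).
The contrapositive of premise 8 (O(¬wear_ppe → ¬issue_warning)) is O(issue_warning → wear_ppe), and O(issue_warning) is already established, so O(wear_ppe).
Premise 5 is O(¬purge_cache → ¬wear_ppe); contrapositively O(wear_ppe → purge_cache). Since O(wear_ppe) holds, K gives O(purge_cache).
Premises 1, 3, 6, 7, 9, 11 do not contribute to this derivation.
Hence purge_cache is obligatory.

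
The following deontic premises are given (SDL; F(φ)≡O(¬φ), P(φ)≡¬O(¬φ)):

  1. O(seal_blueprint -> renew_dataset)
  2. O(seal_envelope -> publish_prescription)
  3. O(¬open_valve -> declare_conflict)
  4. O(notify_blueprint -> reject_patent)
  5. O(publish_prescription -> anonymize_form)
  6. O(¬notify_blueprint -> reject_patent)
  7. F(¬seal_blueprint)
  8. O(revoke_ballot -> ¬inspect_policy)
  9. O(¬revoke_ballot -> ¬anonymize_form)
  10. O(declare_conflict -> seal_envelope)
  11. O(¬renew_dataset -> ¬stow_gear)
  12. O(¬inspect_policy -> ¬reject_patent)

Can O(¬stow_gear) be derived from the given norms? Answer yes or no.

No

Premise 11 is O(¬renew_dataset -> ¬stow_gear), but O(¬renew_dataset) is not derivable from the premises, so it does not yield O(¬stow_gear).
No other premise forces O(¬stow_gear). An ideal world satisfying every premise can still have ¬stow_gear false, so O(¬stow_gear) is not derivable.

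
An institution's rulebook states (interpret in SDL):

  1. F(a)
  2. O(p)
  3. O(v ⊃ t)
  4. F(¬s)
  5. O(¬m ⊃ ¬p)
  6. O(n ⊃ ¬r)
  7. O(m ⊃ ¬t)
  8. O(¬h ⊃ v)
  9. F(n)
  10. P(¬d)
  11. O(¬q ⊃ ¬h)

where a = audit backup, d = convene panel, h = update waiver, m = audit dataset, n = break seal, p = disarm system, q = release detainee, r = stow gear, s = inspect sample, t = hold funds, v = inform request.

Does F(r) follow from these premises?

Premise 6 is O(n ⊃ ¬r), but O(n) is not derivable from the premises, so it does not yield O(¬r).
No other premise forces O(¬r). An ideal world satisfying every premise can still have r true, so F(r) is not derivable.

No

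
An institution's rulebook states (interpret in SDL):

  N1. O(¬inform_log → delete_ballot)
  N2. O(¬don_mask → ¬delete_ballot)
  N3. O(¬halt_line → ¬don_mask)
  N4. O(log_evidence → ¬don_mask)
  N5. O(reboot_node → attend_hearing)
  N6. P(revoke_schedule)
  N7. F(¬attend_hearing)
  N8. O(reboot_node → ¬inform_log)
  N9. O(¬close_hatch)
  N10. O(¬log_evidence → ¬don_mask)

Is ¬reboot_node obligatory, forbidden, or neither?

Obligatory

By case analysis on log_evidence: premise 4 gives O(log_evidence → ¬don_mask) and premise 10 gives O(¬log_evidence → ¬don_mask), so O(¬don_mask) either way.
With premise 2, O(¬don_mask → ¬delete_ballot), the K-axiom yields O(¬delete_ballot).
Premise 1, O(¬inform_log → delete_ballot), contraposes to O(¬delete_ballot → inform_log); with O(¬delete_ballot) we get O(inform_log).
Premise 8 is O(reboot_node → ¬inform_log); contrapositively O(inform_log → ¬reboot_node). Since O(inform_log) holds, K gives O(¬reboot_node).
Premises 3, 5, 6, 7, 9 do not contribute to this derivation.
Hence ¬reboot_node is obligatory.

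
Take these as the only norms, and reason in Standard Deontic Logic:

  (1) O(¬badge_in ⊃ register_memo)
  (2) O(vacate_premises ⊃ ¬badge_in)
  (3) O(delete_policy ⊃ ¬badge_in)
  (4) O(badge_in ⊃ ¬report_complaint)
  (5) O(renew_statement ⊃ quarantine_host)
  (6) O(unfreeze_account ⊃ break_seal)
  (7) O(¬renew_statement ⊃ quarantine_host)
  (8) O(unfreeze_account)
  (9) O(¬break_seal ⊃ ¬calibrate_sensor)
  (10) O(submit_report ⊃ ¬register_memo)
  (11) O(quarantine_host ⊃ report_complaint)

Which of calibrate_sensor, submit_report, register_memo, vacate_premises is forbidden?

submit_report

Premises 7 and 5 are O(¬renew_statement ⊃ quarantine_host) and O(renew_statement ⊃ quarantine_host); every ideal world satisfies ¬renew_statement or renew_statement, so in either case quarantine_host holds — hence O(quarantine_host).
With premise 11, O(quarantine_host ⊃ report_complaint), the K-axiom yields O(report_complaint).
Premise 4 is O(badge_in ⊃ ¬report_complaint); contrapositively O(report_complaint ⊃ ¬badge_in). Since O(report_complaint) holds, K gives O(¬badge_in).
From O(¬badge_in) and premise 1, O(¬badge_in ⊃ register_memo), we obtain O(register_memo).
The contrapositive of premise 10 (O(submit_report ⊃ ¬register_memo)) is O(register_memo ⊃ ¬submit_report), and O(register_memo) is already established, so O(¬submit_report).
So O(¬submit_report) holds, i.e. submit_report is forbidden. None of the other listed options is forbidden under the premises.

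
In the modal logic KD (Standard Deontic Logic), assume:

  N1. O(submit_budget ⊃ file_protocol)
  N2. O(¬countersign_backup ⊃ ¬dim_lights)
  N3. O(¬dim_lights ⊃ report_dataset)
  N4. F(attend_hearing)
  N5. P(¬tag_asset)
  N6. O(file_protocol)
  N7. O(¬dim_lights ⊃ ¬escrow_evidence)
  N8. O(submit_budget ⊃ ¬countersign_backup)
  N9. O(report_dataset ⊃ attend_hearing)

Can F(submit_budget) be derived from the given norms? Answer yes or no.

Yes

F(attend_hearing) at premise 4 means O(¬attend_hearing).
Premise 9 is O(report_dataset ⊃ attend_hearing); contrapositively O(¬attend_hearing ⊃ ¬report_dataset). Since O(¬attend_hearing) holds, K gives O(¬report_dataset).
The contrapositive of premise 3 (O(¬dim_lights ⊃ report_dataset)) is O(¬report_dataset ⊃ dim_lights), and O(¬report_dataset) is already established, so O(dim_lights).
Premise 2, O(¬countersign_backup ⊃ ¬dim_lights), contraposes to O(dim_lights ⊃ countersign_backup); with O(dim_lights) we get O(countersign_backup).
The contrapositive of premise 8 (O(submit_budget ⊃ ¬countersign_backup)) is O(countersign_backup ⊃ ¬submit_budget), and O(countersign_backup) is already established, so O(¬submit_budget).
Premises 1, 5, 6, 7 do not contribute to this derivation.
So O(¬submit_budget) holds, i.e. F(submit_budget). The claim follows.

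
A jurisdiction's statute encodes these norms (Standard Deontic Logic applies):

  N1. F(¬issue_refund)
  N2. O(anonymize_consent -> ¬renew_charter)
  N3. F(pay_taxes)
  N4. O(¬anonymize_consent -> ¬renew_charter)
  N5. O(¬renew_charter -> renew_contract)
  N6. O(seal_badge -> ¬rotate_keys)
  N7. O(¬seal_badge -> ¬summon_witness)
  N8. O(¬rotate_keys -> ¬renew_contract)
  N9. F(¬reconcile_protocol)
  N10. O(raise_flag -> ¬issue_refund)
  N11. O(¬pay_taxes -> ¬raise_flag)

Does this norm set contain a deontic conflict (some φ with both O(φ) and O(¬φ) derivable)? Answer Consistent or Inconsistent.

Consistent

Premise 10 is O(raise_flag -> ¬issue_refund), but O(raise_flag) is not derivable from the premises, so it does not yield O(¬issue_refund).
So O(¬issue_refund) is not derivable, and the apparent clash with O(issue_refund) does not arise.
A world satisfying every obligation exists (e.g. anonymize_consent=false, issue_refund=true, pay_taxes=false, raise_flag=false, reconcile_protocol=true, renew_charter=false, renew_contract=true, rotate_keys=true, seal_badge=false, summon_witness=false); no atom is both obligatory and forbidden, so the set is consistent.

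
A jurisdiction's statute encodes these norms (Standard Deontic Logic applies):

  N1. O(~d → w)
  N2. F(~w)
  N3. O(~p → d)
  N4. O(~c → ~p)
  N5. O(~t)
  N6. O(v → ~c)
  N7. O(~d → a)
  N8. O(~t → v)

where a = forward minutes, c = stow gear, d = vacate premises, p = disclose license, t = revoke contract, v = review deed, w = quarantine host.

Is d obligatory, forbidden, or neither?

Obligatory

Premise 5 gives O(~t).
With premise 8, O(~t → v), the K-axiom yields O(v).
From O(v) and premise 6, O(v → ~c), we obtain O(~c).
Applying K to premise 4 (O(~c → ~p)) and O(~c) yields O(~p).
Applying K to premise 3 (O(~p → d)) and O(~p) yields O(d).
Premises 1, 2, 7 do not contribute to this derivation.
Hence d is obligatory.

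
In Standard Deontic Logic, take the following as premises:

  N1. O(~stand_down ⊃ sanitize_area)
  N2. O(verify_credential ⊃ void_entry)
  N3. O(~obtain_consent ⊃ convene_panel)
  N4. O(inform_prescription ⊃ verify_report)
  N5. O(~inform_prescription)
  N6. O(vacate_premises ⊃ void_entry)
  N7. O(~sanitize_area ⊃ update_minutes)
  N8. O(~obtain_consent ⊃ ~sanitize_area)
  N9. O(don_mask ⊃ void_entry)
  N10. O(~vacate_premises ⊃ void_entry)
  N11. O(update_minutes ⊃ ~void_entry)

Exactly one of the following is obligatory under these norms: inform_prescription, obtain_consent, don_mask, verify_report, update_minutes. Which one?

obtain_consent

By case analysis on vacate_premises: premise 6 gives O(vacate_premises ⊃ void_entry) and premise 10 gives O(~vacate_premises ⊃ void_entry), so O(void_entry) either way.
Premise 11, O(update_minutes ⊃ ~void_entry), contraposes to O(void_entry ⊃ ~update_minutes); with O(void_entry) we get O(~update_minutes).
Premise 7 is O(~sanitize_area ⊃ update_minutes); contrapositively O(~update_minutes ⊃ sanitize_area). Since O(~update_minutes) holds, K gives O(sanitize_area).
Premise 8, O(~obtain_consent ⊃ ~sanitize_area), contraposes to O(sanitize_area ⊃ obtain_consent); with O(sanitize_area) we get O(obtain_consent).
So O(obtain_consent) holds — obtain_consent is obligatory. None of the other listed options is made obligatory by any chain of premises.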